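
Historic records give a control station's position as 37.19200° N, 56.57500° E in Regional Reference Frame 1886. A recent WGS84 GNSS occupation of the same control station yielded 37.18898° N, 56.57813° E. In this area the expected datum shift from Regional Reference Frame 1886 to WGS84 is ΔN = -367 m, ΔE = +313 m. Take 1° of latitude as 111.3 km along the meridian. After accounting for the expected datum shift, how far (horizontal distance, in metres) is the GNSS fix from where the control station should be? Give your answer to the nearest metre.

47 m

Observed coordinate differences: Δφ = -0.00302°, Δλ = +0.00313°.
Converting to metres (1° lat = 111300 m, cos φ = 0.796614): observed ΔN = -336.1 m, observed ΔE = 277.5 m.
Subtracting the expected shift leaves a residual of -336.1 − (-367) = 30.9 m north and 277.5 − (313) = -35.5 m east.
Residual distance = √(30.9² + (-35.5)²) = 47.0 m.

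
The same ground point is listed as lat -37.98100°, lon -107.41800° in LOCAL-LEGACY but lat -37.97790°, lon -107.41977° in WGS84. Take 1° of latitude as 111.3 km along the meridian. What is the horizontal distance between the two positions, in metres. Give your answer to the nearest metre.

Δφ = -37.97790° − -37.98100° = +0.00310°; Δλ = -107.41977° − -107.41800° = -0.00177°.
ΔN = Δφ × 111300 = 345.0 m; ΔE = Δλ × 111300 × cos(-37.98100°) = -0.00177 × 111300 × 0.788215 = -155.3 m.
Distance = √(ΔE² + ΔN²) = √((-155.3)² + 345.0²) = 378.4 m.

378 m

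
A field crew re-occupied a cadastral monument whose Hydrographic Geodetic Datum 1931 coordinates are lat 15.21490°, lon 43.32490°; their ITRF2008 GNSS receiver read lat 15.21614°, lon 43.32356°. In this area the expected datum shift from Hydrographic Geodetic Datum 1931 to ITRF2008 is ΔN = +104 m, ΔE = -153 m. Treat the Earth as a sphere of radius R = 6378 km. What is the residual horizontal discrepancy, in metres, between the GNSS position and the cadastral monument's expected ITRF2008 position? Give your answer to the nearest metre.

35 m

Observed coordinate differences: Δφ = +0.00124°, Δλ = -0.00134°.
Converting to metres (1° lat = 111317 m, cos φ = 0.964948): observed ΔN = 138.0 m, observed ΔE = -143.9 m.
Subtracting the expected shift leaves a residual of 138.0 − (104) = 34.0 m north and -143.9 − (-153) = 9.1 m east.
Residual distance = √(34.0² + 9.1²) = 35.2 m.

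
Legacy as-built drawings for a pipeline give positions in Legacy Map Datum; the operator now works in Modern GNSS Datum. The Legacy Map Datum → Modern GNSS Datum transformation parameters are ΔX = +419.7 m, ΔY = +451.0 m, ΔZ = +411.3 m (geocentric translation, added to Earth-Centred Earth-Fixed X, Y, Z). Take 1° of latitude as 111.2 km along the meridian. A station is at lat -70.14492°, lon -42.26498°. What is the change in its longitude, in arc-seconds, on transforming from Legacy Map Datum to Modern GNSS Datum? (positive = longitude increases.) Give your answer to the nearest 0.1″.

Δλ = 58.7″

sin φ = -0.940555, cos φ = 0.339642, sin λ = -0.672560, cos λ = 0.740042.
East component: ΔE = −sin λ·ΔX + cos λ·ΔY = −(-0.672560)(419.7) + (0.740042)(451.0) = 616.03 m.
1° of latitude spans 111200 m; at latitude φ, 1° of longitude spans that × cos φ = 37768.2 m, so Δλ = 616.03 / 37768.2 × 3600 = 58.719″.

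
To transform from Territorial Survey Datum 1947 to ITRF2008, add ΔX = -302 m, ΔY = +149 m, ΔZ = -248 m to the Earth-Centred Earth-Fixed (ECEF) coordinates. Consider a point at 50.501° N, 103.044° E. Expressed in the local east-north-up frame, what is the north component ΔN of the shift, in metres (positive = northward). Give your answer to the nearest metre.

The local north axis is (−sin φ cos λ, −sin φ sin λ, cos φ), giving ΔN = -52.596 − 112.007 − 157.744 = -322.35 m.

ΔN = -322 m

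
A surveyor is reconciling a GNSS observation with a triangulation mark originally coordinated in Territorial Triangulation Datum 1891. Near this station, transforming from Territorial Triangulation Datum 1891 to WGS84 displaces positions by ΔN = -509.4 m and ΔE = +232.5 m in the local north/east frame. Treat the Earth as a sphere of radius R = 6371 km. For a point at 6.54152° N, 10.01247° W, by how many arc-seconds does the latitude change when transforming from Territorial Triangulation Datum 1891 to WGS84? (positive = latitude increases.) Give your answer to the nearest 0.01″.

On a sphere of radius R, 1 rad of latitude = R, so Δφ = ΔN / R = -509.4 / 6371000 = -7.9956e-05 rad = -16.492″.

Δφ = -16.49″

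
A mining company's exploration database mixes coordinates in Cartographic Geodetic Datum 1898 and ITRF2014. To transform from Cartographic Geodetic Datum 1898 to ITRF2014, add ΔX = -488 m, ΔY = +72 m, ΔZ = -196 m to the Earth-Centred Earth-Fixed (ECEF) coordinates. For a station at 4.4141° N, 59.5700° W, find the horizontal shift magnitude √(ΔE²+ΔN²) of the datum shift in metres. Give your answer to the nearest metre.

The local east axis at (φ, λ) is (−sin λ, cos λ, 0), so ΔE = −sin(-59.5700°)·(-488) + cos(-59.5700°)·72 = -384.31 m.
The local north axis is (−sin φ cos λ, −sin φ sin λ, cos φ), giving ΔN = 19.023 + 4.778 − 195.419 = -171.62 m.
Horizontal magnitude = √(ΔE² + ΔN²) = √((-384.31)² + (-171.62)²) = 420.89 m.

421 m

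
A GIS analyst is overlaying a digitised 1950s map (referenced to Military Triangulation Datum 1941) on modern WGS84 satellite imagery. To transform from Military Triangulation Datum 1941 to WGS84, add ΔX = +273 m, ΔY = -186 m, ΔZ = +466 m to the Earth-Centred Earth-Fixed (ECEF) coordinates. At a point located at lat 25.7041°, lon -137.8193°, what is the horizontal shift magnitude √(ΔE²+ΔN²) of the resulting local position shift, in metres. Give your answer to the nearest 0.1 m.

At φ = 25.7041°, λ = -137.8193°: sin φ = 0.433724, cos φ = 0.901046, sin λ = -0.671471, cos λ = -0.741031.
ΔE = −sin λ·ΔX + cos λ·ΔY = −(-0.671471)·(273) + (-0.741031)·(-186) = 321.14 m.
ΔN = −sin φ cos λ·ΔX − sin φ sin λ·ΔY + cos φ·ΔZ = −(0.433724)(-0.741031)(273) − (0.433724)(-0.671471)(-186) + (0.901046)(466) = 453.46 m.
Horizontal magnitude = √(ΔE² + ΔN²) = √(321.14² + 453.46²) = 555.66 m.

555.7 m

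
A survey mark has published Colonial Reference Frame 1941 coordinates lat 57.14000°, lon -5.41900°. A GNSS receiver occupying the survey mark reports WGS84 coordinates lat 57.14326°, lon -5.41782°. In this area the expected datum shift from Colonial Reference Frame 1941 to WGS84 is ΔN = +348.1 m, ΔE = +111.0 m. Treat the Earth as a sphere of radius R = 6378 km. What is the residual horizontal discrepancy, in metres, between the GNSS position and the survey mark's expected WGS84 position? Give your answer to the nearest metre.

42 m

Observed coordinate differences: Δφ = +0.00326°, Δλ = +0.00118°.
Converting to metres (1° lat = 111317 m, cos φ = 0.542588): observed ΔN = 362.9 m, observed ΔE = 71.3 m.
Subtracting the expected shift leaves a residual of 362.9 − (348.1) = 14.8 m north and 71.3 − (111.0) = -39.7 m east.
Residual distance = √(14.8² + (-39.7)²) = 42.4 m.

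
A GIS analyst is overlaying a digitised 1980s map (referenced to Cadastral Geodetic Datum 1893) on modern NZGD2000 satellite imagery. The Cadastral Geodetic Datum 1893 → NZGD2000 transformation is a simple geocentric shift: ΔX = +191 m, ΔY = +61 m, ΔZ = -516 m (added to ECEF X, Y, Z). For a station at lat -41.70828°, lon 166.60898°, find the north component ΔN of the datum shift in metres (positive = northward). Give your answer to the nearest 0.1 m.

At φ = -41.70828°, λ = 166.60898°: sin φ = -0.665338, cos φ = 0.746542, sin λ = 0.231595, cos λ = -0.972812.
ΔN = −sin φ cos λ·ΔX − sin φ sin λ·ΔY + cos φ·ΔZ = −(-0.665338)(-0.972812)(191) − (-0.665338)(0.231595)(61) + (0.746542)(-516) = -499.44 m.

ΔN = -499.4 m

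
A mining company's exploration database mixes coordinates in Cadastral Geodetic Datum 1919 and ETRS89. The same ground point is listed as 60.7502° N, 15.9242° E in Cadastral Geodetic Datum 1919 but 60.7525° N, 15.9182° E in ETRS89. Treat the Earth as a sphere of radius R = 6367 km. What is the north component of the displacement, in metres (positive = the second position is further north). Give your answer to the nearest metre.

Δφ = 60.7525° − 60.7502° = +0.0023°; Δλ = 15.9182° − 15.9242° = -0.0060°.
1° along a meridian = πR/180 = 111125 m.
ΔN = Δφ × 111125 = 255.6 m; ΔE = Δλ × 111125 × cos(60.7502°) = -0.0060 × 111125 × 0.488618 = -325.8 m.

ΔN = 256 m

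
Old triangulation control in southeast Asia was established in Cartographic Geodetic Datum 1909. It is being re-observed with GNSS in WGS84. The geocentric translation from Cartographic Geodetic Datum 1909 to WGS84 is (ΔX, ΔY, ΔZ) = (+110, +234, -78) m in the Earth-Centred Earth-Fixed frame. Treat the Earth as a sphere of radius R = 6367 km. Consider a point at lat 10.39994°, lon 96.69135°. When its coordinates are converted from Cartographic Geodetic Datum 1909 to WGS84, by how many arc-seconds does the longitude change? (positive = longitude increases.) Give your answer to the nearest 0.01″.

sin φ = 0.180518, cos φ = 0.983572, sin λ = 0.993188, cos λ = -0.116521.
East component: ΔE = −sin λ·ΔX + cos λ·ΔY = −(0.993188)(110) + (-0.116521)(234) = -136.52 m.
1° of latitude spans πR/180 = 111125 m; at latitude φ, 1° of longitude spans that × cos φ = 109299.5 m, so Δλ = -136.52 / 109299.5 × 3600 = -4.496″.

Δλ = -4.50″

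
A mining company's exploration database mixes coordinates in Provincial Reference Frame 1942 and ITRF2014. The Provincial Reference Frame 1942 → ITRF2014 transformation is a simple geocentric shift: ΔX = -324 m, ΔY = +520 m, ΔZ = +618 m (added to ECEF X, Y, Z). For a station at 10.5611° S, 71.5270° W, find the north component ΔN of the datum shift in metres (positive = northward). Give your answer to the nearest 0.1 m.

The local north axis is (−sin φ cos λ, −sin φ sin λ, cos φ), giving ΔN = -18.816 − 90.397 + 607.531 = 498.32 m.

ΔN = 498.3 m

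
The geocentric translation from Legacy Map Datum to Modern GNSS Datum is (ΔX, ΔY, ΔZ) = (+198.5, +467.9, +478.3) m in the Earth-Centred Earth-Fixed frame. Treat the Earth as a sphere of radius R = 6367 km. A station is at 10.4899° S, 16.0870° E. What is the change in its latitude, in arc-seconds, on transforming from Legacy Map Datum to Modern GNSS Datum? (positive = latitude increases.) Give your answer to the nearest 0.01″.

sin φ = -0.182062, cos φ = 0.983287, sin λ = 0.277097, cos λ = 0.960842.
North component: ΔN = −sin φ cos λ·ΔX − sin φ sin λ·ΔY + cos φ·ΔZ = −(-0.182062)(0.960842)(198.5) − (-0.182062)(0.277097)(467.9) + (0.983287)(478.3) = 528.64 m.
1° of latitude spans πR/180 = 111125 m, so Δφ = 528.64 / 111125 × 3600 = 17.126″.

Δφ = 17.13″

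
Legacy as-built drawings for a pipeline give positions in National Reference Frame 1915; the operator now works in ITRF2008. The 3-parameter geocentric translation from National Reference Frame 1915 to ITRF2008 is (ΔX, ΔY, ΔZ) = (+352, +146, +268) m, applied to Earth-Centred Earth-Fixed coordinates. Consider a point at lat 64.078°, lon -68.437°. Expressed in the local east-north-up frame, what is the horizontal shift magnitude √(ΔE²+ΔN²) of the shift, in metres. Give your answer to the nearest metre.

The local east axis at (φ, λ) is (−sin λ, cos λ, 0), so ΔE = −sin(-68.437°)·352 + cos(-68.437°)·146 = 381.02 m.
The local north axis is (−sin φ cos λ, −sin φ sin λ, cos φ), giving ΔN = -116.353 + 122.121 + 117.155 = 122.92 m.
Horizontal magnitude = √(ΔE² + ΔN²) = √(381.02² + 122.92²) = 400.36 m.

400 m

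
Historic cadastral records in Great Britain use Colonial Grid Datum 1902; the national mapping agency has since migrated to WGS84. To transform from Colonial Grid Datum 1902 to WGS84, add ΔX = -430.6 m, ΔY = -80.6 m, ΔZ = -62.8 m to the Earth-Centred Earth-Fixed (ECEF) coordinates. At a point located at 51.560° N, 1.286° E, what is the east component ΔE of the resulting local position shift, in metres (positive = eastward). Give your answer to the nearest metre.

ΔE = -71 m

At φ = 51.560°, λ = 1.286°: sin φ = 0.783260, cos φ = 0.621695, sin λ = 0.022443, cos λ = 0.999748.
ΔE = −sin λ·ΔX + cos λ·ΔY = −(0.022443)·(-430.6) + (0.999748)·(-80.6) = -70.92 m.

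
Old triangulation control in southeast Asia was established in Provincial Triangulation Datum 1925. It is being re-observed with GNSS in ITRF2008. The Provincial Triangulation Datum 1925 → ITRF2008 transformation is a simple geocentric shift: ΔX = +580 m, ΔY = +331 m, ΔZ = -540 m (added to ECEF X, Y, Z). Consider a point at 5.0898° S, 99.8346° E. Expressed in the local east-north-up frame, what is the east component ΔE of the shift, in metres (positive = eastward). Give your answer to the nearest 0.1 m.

ΔE = -628.0 m

At φ = -5.0898°, λ = 99.8346°: sin φ = -0.088717, cos φ = 0.996057, sin λ = 0.985305, cos λ = -0.170805.
ΔE = −sin λ·ΔX + cos λ·ΔY = −(0.985305)·(580) + (-0.170805)·(331) = -628.01 m.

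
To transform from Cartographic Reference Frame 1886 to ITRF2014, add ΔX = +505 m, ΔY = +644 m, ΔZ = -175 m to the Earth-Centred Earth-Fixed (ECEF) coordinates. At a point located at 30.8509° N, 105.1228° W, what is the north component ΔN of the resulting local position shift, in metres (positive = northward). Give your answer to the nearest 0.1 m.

ΔN = 236.1 m

At φ = 30.8509°, λ = -105.1228°: sin φ = 0.512806, cos φ = 0.858505, sin λ = -0.965369, cos λ = -0.260889.
ΔN = −sin φ cos λ·ΔX − sin φ sin λ·ΔY + cos φ·ΔZ = −(0.512806)(-0.260889)(505) − (0.512806)(-0.965369)(644) + (0.858505)(-175) = 236.13 m.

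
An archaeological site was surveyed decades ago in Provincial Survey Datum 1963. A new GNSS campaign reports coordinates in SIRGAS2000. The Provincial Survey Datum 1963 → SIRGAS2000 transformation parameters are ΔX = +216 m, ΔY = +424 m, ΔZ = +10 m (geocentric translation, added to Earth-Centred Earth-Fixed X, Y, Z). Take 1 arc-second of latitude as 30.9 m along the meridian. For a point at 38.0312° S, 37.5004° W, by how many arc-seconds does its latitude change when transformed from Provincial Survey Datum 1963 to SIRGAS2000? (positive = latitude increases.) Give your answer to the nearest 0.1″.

sin φ = -0.616090, cos φ = 0.787675, sin λ = -0.608767, cos λ = 0.793349.
North component: ΔN = −sin φ cos λ·ΔX − sin φ sin λ·ΔY + cos φ·ΔZ = −(-0.616090)(0.793349)(216) − (-0.616090)(-0.608767)(424) + (0.787675)(10) = -45.57 m.
1° of latitude spans 3600 × 30.90 = 111240 m, so Δφ = -45.57 / 111240 × 3600 = -1.475″.

Δφ = -1.5″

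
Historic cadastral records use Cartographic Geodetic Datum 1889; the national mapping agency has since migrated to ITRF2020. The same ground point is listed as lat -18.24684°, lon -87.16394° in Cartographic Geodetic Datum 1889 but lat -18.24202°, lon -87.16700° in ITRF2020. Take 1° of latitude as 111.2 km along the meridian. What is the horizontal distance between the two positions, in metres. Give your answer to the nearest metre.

Δφ = -18.24202° − -18.24684° = +0.00482°; Δλ = -87.16700° − -87.16394° = -0.00306°.
ΔN = Δφ × 111200 = 536.0 m; ΔE = Δλ × 111200 × cos(-18.24684°) = -0.00306 × 111200 × 0.949716 = -323.2 m.
Distance = √(ΔE² + ΔN²) = √((-323.2)² + 536.0²) = 625.9 m.

626 m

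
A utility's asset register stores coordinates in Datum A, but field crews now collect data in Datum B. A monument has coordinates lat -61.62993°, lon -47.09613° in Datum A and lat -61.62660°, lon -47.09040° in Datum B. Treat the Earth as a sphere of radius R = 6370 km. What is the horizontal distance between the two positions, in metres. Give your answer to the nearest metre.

Δφ = -61.62660° − -61.62993° = +0.00333°; Δλ = -47.09040° − -47.09613° = +0.00573°.
1° along a meridian = πR/180 = 111177 m.
ΔN = Δφ × 111177 = 370.2 m; ΔE = Δλ × 111177 × cos(-61.62993°) = +0.00573 × 111177 × 0.475165 = 302.7 m.
Distance = √(ΔE² + ΔN²) = √(302.7² + 370.2²) = 478.2 m.

478 m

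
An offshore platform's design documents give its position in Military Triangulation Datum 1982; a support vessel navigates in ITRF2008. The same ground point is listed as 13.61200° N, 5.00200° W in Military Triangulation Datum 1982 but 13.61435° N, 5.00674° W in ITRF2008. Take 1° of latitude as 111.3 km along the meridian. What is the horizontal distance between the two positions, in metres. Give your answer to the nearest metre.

Δφ = 13.61435° − 13.61200° = +0.00235°; Δλ = -5.00674° − -5.00200° = -0.00474°.
ΔN = Δφ × 111300 = 261.6 m; ΔE = Δλ × 111300 × cos(13.61200°) = -0.00474 × 111300 × 0.971912 = -512.7 m.
Distance = √(ΔE² + ΔN²) = √((-512.7)² + 261.6²) = 575.6 m.

576 m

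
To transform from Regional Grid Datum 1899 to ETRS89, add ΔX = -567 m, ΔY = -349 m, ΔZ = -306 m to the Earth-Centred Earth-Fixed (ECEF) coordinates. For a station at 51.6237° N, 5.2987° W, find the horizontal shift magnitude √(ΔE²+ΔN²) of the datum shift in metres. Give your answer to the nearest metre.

At φ = 51.6237°, λ = -5.2987°: sin φ = 0.783950, cos φ = 0.620824, sin λ = -0.092348, cos λ = 0.995727.
ΔE = −sin λ·ΔX + cos λ·ΔY = −(-0.092348)·(-567) + (0.995727)·(-349) = -399.87 m.
ΔN = −sin φ cos λ·ΔX − sin φ sin λ·ΔY + cos φ·ΔZ = −(0.783950)(0.995727)(-567) − (0.783950)(-0.092348)(-349) + (0.620824)(-306) = 227.36 m.
Horizontal magnitude = √(ΔE² + ΔN²) = √((-399.87)² + 227.36²) = 459.99 m.

460 m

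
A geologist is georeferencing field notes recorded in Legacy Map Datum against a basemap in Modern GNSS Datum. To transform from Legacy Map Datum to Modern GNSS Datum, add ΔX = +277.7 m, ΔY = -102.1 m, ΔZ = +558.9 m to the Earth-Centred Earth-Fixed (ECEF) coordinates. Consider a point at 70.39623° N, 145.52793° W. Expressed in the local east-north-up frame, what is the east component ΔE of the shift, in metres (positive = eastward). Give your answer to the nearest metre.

ΔE = 241 m

The local east axis at (φ, λ) is (−sin λ, cos λ, 0), so ΔE = −sin(-145.52793°)·277.7 + cos(-145.52793°)·(-102.1) = 241.35 m.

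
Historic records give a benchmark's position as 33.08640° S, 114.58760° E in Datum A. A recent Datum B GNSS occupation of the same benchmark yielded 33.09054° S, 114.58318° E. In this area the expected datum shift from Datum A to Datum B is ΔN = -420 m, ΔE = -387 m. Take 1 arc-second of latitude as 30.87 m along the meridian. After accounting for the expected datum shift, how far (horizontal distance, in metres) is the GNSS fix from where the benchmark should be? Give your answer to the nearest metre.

Observed coordinate differences: Δφ = -0.00414°, Δλ = -0.00442°.
Converting to metres (1° lat = 111132 m, cos φ = 0.837848): observed ΔN = -460.1 m, observed ΔE = -411.6 m.
Subtracting the expected shift leaves a residual of -460.1 − (-420) = -40.1 m north and -411.6 − (-387) = -24.6 m east.
Residual distance = √((-40.1)² + (-24.6)²) = 47.0 m.

47 m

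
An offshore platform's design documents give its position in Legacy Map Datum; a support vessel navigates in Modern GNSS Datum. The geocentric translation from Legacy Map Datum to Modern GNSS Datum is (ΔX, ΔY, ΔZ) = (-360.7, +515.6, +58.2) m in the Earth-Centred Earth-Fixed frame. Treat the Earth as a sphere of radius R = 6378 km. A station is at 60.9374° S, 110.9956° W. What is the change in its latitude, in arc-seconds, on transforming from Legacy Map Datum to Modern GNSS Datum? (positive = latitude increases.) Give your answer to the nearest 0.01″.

Δφ = -9.04″

sin φ = -0.874089, cos φ = 0.485765, sin λ = -0.933608, cos λ = -0.358296.
North component: ΔN = −sin φ cos λ·ΔX − sin φ sin λ·ΔY + cos φ·ΔZ = −(-0.874089)(-0.358296)(-360.7) − (-0.874089)(-0.933608)(515.6) + (0.485765)(58.2) = -279.52 m.
1° of latitude spans πR/180 = 111317 m, so Δφ = -279.52 / 111317 × 3600 = -9.040″.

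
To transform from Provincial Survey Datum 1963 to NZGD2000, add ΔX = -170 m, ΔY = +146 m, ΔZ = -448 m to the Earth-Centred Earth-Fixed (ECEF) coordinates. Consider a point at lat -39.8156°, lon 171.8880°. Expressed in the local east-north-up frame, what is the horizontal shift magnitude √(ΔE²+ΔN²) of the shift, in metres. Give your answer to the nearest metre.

At φ = -39.8156°, λ = 171.8880°: sin φ = -0.640319, cos φ = 0.768109, sin λ = 0.141109, cos λ = -0.989994.
ΔE = −sin λ·ΔX + cos λ·ΔY = −(0.141109)·(-170) + (-0.989994)·(146) = -120.55 m.
ΔN = −sin φ cos λ·ΔX − sin φ sin λ·ΔY + cos φ·ΔZ = −(-0.640319)(-0.989994)(-170) − (-0.640319)(0.141109)(146) + (0.768109)(-448) = -223.16 m.
Horizontal magnitude = √(ΔE² + ΔN²) = √((-120.55)² + (-223.16)²) = 253.64 m.

254 m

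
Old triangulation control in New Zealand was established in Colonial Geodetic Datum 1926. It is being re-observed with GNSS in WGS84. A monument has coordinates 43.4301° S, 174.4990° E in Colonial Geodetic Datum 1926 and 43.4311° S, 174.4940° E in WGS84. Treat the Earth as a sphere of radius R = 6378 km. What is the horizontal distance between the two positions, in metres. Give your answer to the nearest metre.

419 m

Δφ = -43.4311° − -43.4301° = -0.0010°; Δλ = 174.4940° − 174.4990° = -0.0050°.
1° along a meridian = πR/180 = 111317 m.
ΔN = Δφ × 111317 = -111.3 m; ΔE = Δλ × 111317 × cos(-43.4301°) = -0.0050 × 111317 × 0.726214 = -404.2 m.
Distance = √(ΔE² + ΔN²) = √((-404.2)² + (-111.3)²) = 419.2 m.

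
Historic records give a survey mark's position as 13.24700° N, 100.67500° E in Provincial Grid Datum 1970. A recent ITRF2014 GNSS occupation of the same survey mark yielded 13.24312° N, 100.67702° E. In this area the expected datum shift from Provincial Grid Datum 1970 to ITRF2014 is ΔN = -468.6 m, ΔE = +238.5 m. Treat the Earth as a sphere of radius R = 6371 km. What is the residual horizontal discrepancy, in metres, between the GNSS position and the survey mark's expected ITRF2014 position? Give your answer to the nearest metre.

42 m

Observed coordinate differences: Δφ = -0.00388°, Δλ = +0.00202°.
Converting to metres (1° lat = 111195 m, cos φ = 0.973391): observed ΔN = -431.4 m, observed ΔE = 218.6 m.
Subtracting the expected shift leaves a residual of -431.4 − (-468.6) = 37.2 m north and 218.6 − (238.5) = -19.9 m east.
Residual distance = √(37.2² + (-19.9)²) = 42.1 m.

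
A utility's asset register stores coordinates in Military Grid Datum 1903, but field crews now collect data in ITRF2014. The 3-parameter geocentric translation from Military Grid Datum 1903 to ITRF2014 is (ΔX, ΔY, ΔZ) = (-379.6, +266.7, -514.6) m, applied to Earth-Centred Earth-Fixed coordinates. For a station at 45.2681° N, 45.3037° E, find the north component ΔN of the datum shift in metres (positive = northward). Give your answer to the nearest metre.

ΔN = -307 m

The local north axis is (−sin φ cos λ, −sin φ sin λ, cos φ), giving ΔN = 189.673 − 134.681 − 362.171 = -307.18 m.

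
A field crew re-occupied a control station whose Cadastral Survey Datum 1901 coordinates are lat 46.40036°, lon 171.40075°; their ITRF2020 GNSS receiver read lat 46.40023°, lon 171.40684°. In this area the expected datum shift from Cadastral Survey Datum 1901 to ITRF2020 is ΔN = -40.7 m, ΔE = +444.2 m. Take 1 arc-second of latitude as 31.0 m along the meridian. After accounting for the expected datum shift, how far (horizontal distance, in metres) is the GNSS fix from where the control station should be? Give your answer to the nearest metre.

Observed coordinate differences: Δφ = -0.00013°, Δλ = +0.00609°.
Converting to metres (1° lat = 111600 m, cos φ = 0.689615): observed ΔN = -14.5 m, observed ΔE = 468.7 m.
Subtracting the expected shift leaves a residual of -14.5 − (-40.7) = 26.2 m north and 468.7 − (444.2) = 24.5 m east.
Residual distance = √(26.2² + 24.5²) = 35.9 m.

36 m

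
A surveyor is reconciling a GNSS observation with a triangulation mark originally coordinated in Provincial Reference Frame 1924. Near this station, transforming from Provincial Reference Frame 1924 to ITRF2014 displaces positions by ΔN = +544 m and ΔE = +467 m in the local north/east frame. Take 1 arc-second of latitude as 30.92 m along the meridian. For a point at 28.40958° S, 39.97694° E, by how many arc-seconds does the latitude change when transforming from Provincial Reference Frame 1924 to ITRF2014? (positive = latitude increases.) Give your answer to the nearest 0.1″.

Δφ = 17.6″

1″ of latitude = 30.92 m, so Δφ = 544.0 / 30.92 = 17.594″.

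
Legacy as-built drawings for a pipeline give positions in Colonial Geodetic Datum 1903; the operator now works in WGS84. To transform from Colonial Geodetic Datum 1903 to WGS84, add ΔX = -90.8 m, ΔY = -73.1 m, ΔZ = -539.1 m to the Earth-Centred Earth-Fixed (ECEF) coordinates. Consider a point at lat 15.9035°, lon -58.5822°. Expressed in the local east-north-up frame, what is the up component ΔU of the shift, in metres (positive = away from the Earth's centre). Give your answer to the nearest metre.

ΔU = -133 m

At φ = 15.9035°, λ = -58.5822°: sin φ = 0.274018, cos φ = 0.961725, sin λ = -0.853389, cos λ = 0.521275.
ΔU = cos φ cos λ·ΔX + cos φ sin λ·ΔY + sin φ·ΔZ = (0.961725)(0.521275)(-90.8) + (0.961725)(-0.853389)(-73.1) + (0.274018)(-539.1) = -133.25 m.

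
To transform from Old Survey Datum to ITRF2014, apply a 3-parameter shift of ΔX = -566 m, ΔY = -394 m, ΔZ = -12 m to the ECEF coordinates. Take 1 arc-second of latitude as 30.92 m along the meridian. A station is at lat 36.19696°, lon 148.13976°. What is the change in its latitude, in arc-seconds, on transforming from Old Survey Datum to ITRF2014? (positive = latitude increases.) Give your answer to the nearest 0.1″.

sin φ = 0.590563, cos φ = 0.806992, sin λ = 0.527849, cos λ = -0.849338.
North component: ΔN = −sin φ cos λ·ΔX − sin φ sin λ·ΔY + cos φ·ΔZ = −(0.590563)(-0.849338)(-566) − (0.590563)(0.527849)(-394) + (0.806992)(-12) = -170.76 m.
1° of latitude spans 3600 × 30.92 = 111312 m, so Δφ = -170.76 / 111312 × 3600 = -5.523″.

Δφ = -5.5″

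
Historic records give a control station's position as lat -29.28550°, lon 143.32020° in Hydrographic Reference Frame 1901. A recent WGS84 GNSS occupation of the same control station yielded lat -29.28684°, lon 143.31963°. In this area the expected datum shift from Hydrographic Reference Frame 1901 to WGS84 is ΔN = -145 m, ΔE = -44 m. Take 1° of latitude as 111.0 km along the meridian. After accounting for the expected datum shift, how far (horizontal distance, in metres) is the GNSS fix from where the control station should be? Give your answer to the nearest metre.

Observed coordinate differences: Δφ = -0.00134°, Δλ = -0.00057°.
Converting to metres (1° lat = 111000 m, cos φ = 0.872193): observed ΔN = -148.7 m, observed ΔE = -55.2 m.
Subtracting the expected shift leaves a residual of -148.7 − (-145) = -3.7 m north and -55.2 − (-44) = -11.2 m east.
Residual distance = √((-3.7)² + (-11.2)²) = 11.8 m.

12 m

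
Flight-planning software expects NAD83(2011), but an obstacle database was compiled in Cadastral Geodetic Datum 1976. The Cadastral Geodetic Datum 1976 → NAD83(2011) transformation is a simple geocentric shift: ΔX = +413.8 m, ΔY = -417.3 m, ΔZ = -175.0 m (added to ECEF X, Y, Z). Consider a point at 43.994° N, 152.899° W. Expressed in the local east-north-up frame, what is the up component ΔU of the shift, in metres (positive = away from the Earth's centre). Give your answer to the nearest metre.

At φ = 43.994°, λ = -152.899°: sin φ = 0.694583, cos φ = 0.719413, sin λ = -0.455560, cos λ = -0.890205.
ΔU = cos φ cos λ·ΔX + cos φ sin λ·ΔY + sin φ·ΔZ = (0.719413)(-0.890205)(413.8) + (0.719413)(-0.455560)(-417.3) + (0.694583)(-175.0) = -249.80 m.

ΔU = -250 m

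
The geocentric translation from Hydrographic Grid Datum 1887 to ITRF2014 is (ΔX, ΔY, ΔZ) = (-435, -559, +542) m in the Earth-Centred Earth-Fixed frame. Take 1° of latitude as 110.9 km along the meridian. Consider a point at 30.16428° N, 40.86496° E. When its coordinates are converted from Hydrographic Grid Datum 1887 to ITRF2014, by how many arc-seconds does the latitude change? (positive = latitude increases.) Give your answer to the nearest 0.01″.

Δφ = 26.54″

sin φ = 0.502481, cos φ = 0.864588, sin λ = 0.654278, cos λ = 0.756254.
North component: ΔN = −sin φ cos λ·ΔX − sin φ sin λ·ΔY + cos φ·ΔZ = −(0.502481)(0.756254)(-435) − (0.502481)(0.654278)(-559) + (0.864588)(542) = 817.69 m.
1° of latitude spans 110900 m, so Δφ = 817.69 / 110900 × 3600 = 26.543″.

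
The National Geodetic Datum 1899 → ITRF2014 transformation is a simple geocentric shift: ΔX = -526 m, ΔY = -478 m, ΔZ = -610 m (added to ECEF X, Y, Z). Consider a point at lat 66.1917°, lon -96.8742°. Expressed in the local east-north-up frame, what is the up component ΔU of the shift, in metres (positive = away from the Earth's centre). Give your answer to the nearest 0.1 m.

At φ = 66.1917°, λ = -96.8742°: sin φ = 0.914901, cos φ = 0.403678, sin λ = -0.992811, cos λ = -0.119690.
ΔU = cos φ cos λ·ΔX + cos φ sin λ·ΔY + sin φ·ΔZ = (0.403678)(-0.119690)(-526) + (0.403678)(-0.992811)(-478) + (0.914901)(-610) = -341.10 m.

ΔU = -341.1 m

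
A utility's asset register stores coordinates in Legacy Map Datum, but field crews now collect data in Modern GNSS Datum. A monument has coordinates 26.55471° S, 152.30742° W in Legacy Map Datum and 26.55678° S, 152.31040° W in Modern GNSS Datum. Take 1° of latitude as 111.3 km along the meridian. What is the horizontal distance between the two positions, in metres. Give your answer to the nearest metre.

Δφ = -26.55678° − -26.55471° = -0.00207°; Δλ = -152.31040° − -152.30742° = -0.00298°.
ΔN = Δφ × 111300 = -230.4 m; ΔE = Δλ × 111300 × cos(-26.55471°) = -0.00298 × 111300 × 0.894508 = -296.7 m.
Distance = √(ΔE² + ΔN²) = √((-296.7)² + (-230.4)²) = 375.6 m.

376 m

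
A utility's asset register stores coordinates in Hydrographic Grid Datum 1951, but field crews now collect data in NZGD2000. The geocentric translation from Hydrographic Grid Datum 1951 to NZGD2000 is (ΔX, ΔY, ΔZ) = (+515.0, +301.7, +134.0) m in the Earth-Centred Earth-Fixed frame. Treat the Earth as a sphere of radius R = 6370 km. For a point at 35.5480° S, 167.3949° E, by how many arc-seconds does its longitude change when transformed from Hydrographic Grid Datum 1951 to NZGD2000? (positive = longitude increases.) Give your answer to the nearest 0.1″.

sin φ = -0.581385, cos φ = 0.813629, sin λ = 0.218230, cos λ = -0.975897.
East component: ΔE = −sin λ·ΔX + cos λ·ΔY = −(0.218230)(515.0) + (-0.975897)(301.7) = -406.82 m.
1° of latitude spans πR/180 = 111177 m; at latitude φ, 1° of longitude spans that × cos φ = 90457.2 m, so Δλ = -406.82 / 90457.2 × 3600 = -16.190″.

Δλ = -16.2″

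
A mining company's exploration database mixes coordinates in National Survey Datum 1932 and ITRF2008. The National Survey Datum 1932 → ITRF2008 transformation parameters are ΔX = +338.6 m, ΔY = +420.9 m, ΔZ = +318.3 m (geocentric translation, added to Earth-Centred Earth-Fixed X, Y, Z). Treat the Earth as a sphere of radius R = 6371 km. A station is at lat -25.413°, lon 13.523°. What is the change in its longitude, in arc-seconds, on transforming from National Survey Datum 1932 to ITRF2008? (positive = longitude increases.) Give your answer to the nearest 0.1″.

Δλ = 11.8″

sin φ = -0.429140, cos φ = 0.903238, sin λ = 0.233836, cos λ = 0.972276.
East component: ΔE = −sin λ·ΔX + cos λ·ΔY = −(0.233836)(338.6) + (0.972276)(420.9) = 330.05 m.
1° of latitude spans πR/180 = 111195 m; at latitude φ, 1° of longitude spans that × cos φ = 100435.5 m, so Δλ = 330.05 / 100435.5 × 3600 = 11.830″.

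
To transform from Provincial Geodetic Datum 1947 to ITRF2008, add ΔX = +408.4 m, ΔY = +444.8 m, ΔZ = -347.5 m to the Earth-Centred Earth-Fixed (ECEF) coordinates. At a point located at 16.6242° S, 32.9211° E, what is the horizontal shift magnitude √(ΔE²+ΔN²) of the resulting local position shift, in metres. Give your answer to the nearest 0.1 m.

224.5 m

At φ = -16.6242°, λ = 32.9211°: sin φ = -0.286093, cos φ = 0.958202, sin λ = 0.543484, cos λ = 0.839420.
ΔE = −sin λ·ΔX + cos λ·ΔY = −(0.543484)·(408.4) + (0.839420)·(444.8) = 151.42 m.
ΔN = −sin φ cos λ·ΔX − sin φ sin λ·ΔY + cos φ·ΔZ = −(-0.286093)(0.839420)(408.4) − (-0.286093)(0.543484)(444.8) + (0.958202)(-347.5) = -165.74 m.
Horizontal magnitude = √(ΔE² + ΔN²) = √(151.42² + (-165.74)²) = 224.49 m.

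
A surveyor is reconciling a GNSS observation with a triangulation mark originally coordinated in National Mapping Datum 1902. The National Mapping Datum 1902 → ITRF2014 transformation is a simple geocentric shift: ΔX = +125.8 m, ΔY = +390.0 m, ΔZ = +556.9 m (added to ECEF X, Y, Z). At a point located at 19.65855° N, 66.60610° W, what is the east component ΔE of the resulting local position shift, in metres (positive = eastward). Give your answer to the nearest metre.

At φ = 19.65855°, λ = -66.60610°: sin φ = 0.336414, cos φ = 0.941714, sin λ = -0.917797, cos λ = 0.397050.
ΔE = −sin λ·ΔX + cos λ·ΔY = −(-0.917797)·(125.8) + (0.397050)·(390.0) = 270.31 m.

ΔE = 270 m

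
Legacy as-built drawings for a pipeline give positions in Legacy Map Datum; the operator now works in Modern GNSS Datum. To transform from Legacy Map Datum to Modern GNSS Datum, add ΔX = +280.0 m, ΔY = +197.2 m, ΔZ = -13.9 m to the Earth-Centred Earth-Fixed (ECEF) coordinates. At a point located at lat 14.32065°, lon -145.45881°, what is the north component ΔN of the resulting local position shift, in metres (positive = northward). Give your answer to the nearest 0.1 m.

ΔN = 71.2 m

The local north axis is (−sin φ cos λ, −sin φ sin λ, cos φ), giving ΔN = 57.049 + 27.657 − 13.468 = 71.24 m.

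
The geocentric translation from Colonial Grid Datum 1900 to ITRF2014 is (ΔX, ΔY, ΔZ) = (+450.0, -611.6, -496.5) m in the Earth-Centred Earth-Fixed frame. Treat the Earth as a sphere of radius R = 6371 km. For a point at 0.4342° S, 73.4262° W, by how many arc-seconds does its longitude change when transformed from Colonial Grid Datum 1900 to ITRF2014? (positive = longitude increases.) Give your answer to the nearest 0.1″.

sin φ = -0.007578, cos φ = 0.999971, sin λ = -0.958453, cos λ = 0.285250.
East component: ΔE = −sin λ·ΔX + cos λ·ΔY = −(-0.958453)(450.0) + (0.285250)(-611.6) = 256.84 m.
1° of latitude spans πR/180 = 111195 m; at latitude φ, 1° of longitude spans that × cos φ = 111191.7 m, so Δλ = 256.84 / 111191.7 × 3600 = 8.316″.

Δλ = 8.3″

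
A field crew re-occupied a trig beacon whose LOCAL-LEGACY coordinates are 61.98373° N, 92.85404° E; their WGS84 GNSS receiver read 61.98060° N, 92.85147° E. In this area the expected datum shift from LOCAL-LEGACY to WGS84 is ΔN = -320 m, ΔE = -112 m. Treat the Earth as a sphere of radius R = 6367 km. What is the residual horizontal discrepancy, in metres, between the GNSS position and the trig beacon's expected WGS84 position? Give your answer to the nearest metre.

36 m

Observed coordinate differences: Δφ = -0.00313°, Δλ = -0.00257°.
Converting to metres (1° lat = 111125 m, cos φ = 0.469722): observed ΔN = -347.8 m, observed ΔE = -134.1 m.
Subtracting the expected shift leaves a residual of -347.8 − (-320) = -27.8 m north and -134.1 − (-112) = -22.1 m east.
Residual distance = √((-27.8)² + (-22.1)²) = 35.6 m.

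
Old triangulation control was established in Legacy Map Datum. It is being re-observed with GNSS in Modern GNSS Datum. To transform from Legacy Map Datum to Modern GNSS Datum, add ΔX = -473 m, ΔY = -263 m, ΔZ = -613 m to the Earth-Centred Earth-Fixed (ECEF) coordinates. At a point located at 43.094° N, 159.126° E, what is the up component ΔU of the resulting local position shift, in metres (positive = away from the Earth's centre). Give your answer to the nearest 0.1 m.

At φ = 43.094°, λ = 159.126°: sin φ = 0.683197, cos φ = 0.730234, sin λ = 0.356314, cos λ = -0.934366.
ΔU = cos φ cos λ·ΔX + cos φ sin λ·ΔY + sin φ·ΔZ = (0.730234)(-0.934366)(-473) + (0.730234)(0.356314)(-263) + (0.683197)(-613) = -164.50 m.

ΔU = -164.5 m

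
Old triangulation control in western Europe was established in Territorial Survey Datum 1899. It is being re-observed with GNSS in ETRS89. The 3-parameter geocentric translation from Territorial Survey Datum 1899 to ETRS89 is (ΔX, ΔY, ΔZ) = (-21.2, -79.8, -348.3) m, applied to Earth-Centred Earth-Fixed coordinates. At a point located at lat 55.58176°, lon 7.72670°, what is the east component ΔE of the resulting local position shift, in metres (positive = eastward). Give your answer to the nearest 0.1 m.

ΔE = -76.2 m

The local east axis at (φ, λ) is (−sin λ, cos λ, 0), so ΔE = −sin(7.72670°)·(-21.2) + cos(7.72670°)·(-79.8) = -76.23 m.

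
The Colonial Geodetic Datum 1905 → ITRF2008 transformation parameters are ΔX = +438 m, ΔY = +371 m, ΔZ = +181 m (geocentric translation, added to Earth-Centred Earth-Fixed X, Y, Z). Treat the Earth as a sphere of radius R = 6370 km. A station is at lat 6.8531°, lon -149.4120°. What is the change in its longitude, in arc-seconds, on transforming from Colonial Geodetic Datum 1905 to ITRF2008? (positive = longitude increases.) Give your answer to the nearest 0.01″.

Δλ = -3.15″

sin φ = 0.119324, cos φ = 0.992855, sin λ = -0.508861, cos λ = -0.860849.
East component: ΔE = −sin λ·ΔX + cos λ·ΔY = −(-0.508861)(438) + (-0.860849)(371) = -96.49 m.
1° of latitude spans πR/180 = 111177 m; at latitude φ, 1° of longitude spans that × cos φ = 110383.1 m, so Δλ = -96.49 / 110383.1 × 3600 = -3.147″.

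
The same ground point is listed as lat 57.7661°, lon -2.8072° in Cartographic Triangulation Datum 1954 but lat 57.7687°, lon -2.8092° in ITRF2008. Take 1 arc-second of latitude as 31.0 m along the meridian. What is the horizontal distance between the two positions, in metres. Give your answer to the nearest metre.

Δφ = 57.7687° − 57.7661° = +0.0026°; Δλ = -2.8092° − -2.8072° = -0.0020°.
1° of latitude = 3600 × 31.00 = 111600 m.
ΔN = Δφ × 111600 = 290.2 m; ΔE = Δλ × 111600 × cos(57.7661°) = -0.0020 × 111600 × 0.533377 = -119.0 m.
Distance = √(ΔE² + ΔN²) = √((-119.0)² + 290.2²) = 313.6 m.

314 m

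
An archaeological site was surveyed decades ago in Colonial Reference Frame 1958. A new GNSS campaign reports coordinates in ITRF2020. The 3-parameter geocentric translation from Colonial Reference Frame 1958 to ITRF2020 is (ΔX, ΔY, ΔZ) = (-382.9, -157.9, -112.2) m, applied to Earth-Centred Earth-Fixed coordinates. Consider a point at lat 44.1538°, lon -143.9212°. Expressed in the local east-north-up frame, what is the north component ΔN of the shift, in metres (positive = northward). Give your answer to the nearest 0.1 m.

ΔN = -360.8 m

The local north axis is (−sin φ cos λ, −sin φ sin λ, cos φ), giving ΔN = -215.568 − 64.773 − 80.500 = -360.84 m.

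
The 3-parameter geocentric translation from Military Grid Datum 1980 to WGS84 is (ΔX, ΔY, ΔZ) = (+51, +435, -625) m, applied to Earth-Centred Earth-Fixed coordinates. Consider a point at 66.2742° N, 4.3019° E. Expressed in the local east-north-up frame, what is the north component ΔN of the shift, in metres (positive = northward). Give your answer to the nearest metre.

At φ = 66.2742°, λ = 4.3019°: sin φ = 0.915482, cos φ = 0.402360, sin λ = 0.075012, cos λ = 0.997183.
ΔN = −sin φ cos λ·ΔX − sin φ sin λ·ΔY + cos φ·ΔZ = −(0.915482)(0.997183)(51) − (0.915482)(0.075012)(435) + (0.402360)(-625) = -327.91 m.

ΔN = -328 m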